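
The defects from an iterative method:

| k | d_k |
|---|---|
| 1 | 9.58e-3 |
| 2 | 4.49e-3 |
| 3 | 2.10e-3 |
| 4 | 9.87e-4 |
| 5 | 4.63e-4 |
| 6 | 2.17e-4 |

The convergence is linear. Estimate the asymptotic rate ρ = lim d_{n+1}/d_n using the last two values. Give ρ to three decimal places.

ρ ≈ d_6/d_5 = 2.17e-4/4.63e-4 = 0.46868

0.469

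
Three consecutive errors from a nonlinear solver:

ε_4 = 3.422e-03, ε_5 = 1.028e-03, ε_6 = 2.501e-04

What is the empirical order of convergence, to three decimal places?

1.175

p ≈ ln(ε_6/ε_5) / ln(ε_5/ε_4)
  = ln(2.501e-04/1.028e-03) / ln(1.028e-03/3.422e-03)
  = ln(0.243288) / ln(0.300409)
  = -1.413509 / -1.202610 ≈ 1.175368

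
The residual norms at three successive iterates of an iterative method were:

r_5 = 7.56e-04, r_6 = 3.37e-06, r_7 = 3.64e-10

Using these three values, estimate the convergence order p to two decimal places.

p ≈ ln(r_7/r_6) / ln(r_6/r_5)
  = ln(3.64e-10/3.37e-06) / ln(3.37e-06/7.56e-04)
  = ln(0.000108012) / ln(0.00445767)
  = -9.13327 / -5.41313 ≈ 1.68724

1.69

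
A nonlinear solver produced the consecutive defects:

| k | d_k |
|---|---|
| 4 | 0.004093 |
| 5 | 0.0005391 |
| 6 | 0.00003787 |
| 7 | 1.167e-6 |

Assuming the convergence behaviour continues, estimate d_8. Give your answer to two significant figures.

1.2e-8

First estimate the order: p ≈ ln(d_7/d_6) / ln(d_6/d_5) = ln(1.167e-6/0.00003787)/ln(0.00003787/0.0005391) = ln(0.0308159)/ln(0.0702467) ≈ 1.3103.
Then d_8 ≈ d_7·(d_7/d_6)^p = 1.167e-6·(0.0308159)^1.3103 = 1.167e-6·0.0104675 ≈ 1.222e-08.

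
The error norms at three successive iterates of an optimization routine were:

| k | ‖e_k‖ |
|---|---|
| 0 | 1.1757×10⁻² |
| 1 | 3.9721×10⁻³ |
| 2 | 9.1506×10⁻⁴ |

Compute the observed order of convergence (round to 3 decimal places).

p ≈ ln(‖e_2‖/‖e_1‖) / ln(‖e_1‖/‖e_0‖)
  = ln(9.1506×10⁻⁴/3.9721×10⁻³) / ln(3.9721×10⁻³/1.1757×10⁻²)
  = ln(0.230372) / ln(0.33785)
  = -1.468060 / -1.085153 ≈ 1.352860

1.353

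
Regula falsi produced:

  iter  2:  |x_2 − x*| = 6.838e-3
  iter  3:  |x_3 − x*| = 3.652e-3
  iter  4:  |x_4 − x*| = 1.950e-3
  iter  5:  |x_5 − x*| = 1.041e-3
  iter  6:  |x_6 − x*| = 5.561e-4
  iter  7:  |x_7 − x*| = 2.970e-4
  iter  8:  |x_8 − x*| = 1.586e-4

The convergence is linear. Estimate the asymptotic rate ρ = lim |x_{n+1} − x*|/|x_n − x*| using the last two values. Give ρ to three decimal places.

ρ ≈ |x_8 − x*|/|x_7 − x*| = 1.586e-4/2.970e-4 = 0.53401

0.534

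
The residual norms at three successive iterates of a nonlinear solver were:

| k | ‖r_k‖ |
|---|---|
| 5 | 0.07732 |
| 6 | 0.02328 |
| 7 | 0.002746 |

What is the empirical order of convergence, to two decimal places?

1.78

p ≈ ln(‖r_7‖/‖r_6‖) / ln(‖r_6‖/‖r_5‖)
  = ln(0.002746/0.02328) / ln(0.02328/0.07732)
  = ln(0.117955) / ln(0.301086)
  = -2.13745 / -1.20036 ≈ 1.78067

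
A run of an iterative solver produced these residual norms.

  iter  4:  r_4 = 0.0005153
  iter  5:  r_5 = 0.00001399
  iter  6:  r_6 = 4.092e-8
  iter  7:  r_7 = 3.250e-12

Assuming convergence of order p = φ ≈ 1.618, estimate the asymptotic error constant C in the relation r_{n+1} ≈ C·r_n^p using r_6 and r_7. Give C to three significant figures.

C ≈ r_7 / r_6^1.618
  = 3.250e-12 / (4.092e-8)^1.618
  = 3.250e-12 / 1.11202e-12 ≈ 2.9226

2.92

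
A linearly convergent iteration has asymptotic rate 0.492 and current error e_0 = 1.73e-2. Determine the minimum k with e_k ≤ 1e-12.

34

After k steps, e_k ≈ 1.73e-2·0.492^k.
Need 0.492^k ≤ 1e-12/1.73e-2 = 5.78035e-11.
k ≥ ln(5.78035e-11)/ln(0.492) = -23.5740/-0.70928 = 33.237.
Smallest integer k = 34.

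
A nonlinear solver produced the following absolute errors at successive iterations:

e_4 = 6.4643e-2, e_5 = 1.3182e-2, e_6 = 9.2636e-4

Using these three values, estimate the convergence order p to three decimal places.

1.670

p ≈ ln(e_6/e_5) / ln(e_5/e_4)
  = ln(9.2636e-4/1.3182e-2) / ln(1.3182e-2/6.4643e-2)
  = ln(0.0702746) / ln(0.20392)
  = -2.655345 / -1.590028 ≈ 1.669999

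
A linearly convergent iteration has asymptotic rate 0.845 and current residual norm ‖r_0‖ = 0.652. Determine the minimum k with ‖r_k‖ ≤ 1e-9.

After k steps, ‖r_k‖ ≈ 0.652·0.845^k.
Need 0.845^k ≤ 1e-9/0.652 = 1.53374e-09.
k ≥ ln(1.53374e-09)/ln(0.845) = -20.2956/-0.16842 = 120.506.
Smallest integer k = 121.

121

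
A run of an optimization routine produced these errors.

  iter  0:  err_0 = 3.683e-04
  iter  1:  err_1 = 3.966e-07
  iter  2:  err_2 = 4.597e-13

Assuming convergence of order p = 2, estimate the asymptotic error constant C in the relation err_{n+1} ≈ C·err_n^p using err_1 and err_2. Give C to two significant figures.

C ≈ err_2 / err_1^2
  = 4.597e-13 / (3.966e-07)^2
  = 4.597e-13 / 1.57292e-13 ≈ 2.9226

2.9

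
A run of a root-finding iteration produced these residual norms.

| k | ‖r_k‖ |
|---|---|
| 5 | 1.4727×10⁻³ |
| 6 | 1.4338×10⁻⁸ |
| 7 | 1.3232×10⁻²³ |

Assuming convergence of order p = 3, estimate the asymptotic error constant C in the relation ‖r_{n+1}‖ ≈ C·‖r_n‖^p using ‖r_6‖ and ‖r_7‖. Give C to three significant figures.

C ≈ ‖r_7‖ / ‖r_6‖^3
  = 1.3232×10⁻²³ / (1.4338×10⁻⁸)^3
  = 1.3232×10⁻²³ / 2.94758e-24 ≈ 4.4891

4.49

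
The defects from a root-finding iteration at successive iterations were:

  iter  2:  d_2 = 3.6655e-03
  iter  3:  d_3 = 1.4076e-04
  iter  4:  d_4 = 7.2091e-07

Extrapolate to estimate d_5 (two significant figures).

1.4e-10

First estimate the order: p ≈ ln(d_4/d_3) / ln(d_3/d_2) = ln(7.2091e-07/1.4076e-04)/ln(1.4076e-04/3.6655e-03) = ln(0.00512155)/ln(0.0384013) ≈ 1.6180.
Then d_5 ≈ d_4·(d_4/d_3)^p = 7.2091e-07·(0.00512155)^1.6180 = 7.2091e-07·0.000196703 ≈ 1.418e-10.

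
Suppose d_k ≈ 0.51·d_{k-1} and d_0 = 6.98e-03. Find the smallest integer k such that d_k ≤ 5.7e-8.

18

After k steps, d_k ≈ 6.98e-03·0.51^k.
Need 0.51^k ≤ 5.7e-8/6.98e-03 = 8.16619e-06.
k ≥ ln(8.16619e-06)/ln(0.51) = -11.7155/-0.67334 = 17.399.
Smallest integer k = 18.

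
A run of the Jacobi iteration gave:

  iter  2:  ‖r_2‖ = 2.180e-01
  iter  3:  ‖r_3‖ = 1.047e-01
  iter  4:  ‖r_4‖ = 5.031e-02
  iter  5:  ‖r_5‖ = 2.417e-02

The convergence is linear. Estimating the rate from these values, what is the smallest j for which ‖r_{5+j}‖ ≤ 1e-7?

17

Rate ρ ≈ ‖r_5‖/‖r_4‖ = 2.417e-02/5.031e-02 = 0.4804.
After j more steps, ‖r_{5+j}‖ ≈ 2.417e-02·ρ^j; need ρ^j ≤ 1e-7/2.417e-02 = 4.13736e-06.
j ≥ ln(4.13736e-06)/ln(0.4804) = -12.3955/-0.73314 = 16.907.
So 17 more iterations are needed.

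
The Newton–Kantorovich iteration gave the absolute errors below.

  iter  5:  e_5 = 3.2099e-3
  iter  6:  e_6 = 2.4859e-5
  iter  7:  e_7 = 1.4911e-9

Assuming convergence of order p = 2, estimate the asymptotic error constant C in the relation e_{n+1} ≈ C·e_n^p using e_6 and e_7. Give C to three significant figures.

2.41

C ≈ e_7 / e_6^2
  = 1.4911e-9 / (2.4859e-5)^2
  = 1.4911e-9 / 6.1797e-10 ≈ 2.4129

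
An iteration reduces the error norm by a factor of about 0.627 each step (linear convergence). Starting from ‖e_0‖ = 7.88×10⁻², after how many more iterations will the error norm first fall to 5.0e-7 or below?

26

After k steps, ‖e_k‖ ≈ 7.88×10⁻²·0.627^k.
Need 0.627^k ≤ 5.0e-7/7.88×10⁻² = 6.34518e-06.
k ≥ ln(6.34518e-06)/ln(0.627) = -11.9678/-0.46681 = 25.637.
Smallest integer k = 26.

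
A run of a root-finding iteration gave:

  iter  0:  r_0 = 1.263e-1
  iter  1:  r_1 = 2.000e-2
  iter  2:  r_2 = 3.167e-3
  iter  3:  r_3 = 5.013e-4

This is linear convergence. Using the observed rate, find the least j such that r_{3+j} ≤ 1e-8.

6

Rate ρ ≈ r_3/r_2 = 5.013e-4/3.167e-3 = 0.1583.
After j more steps, r_{3+j} ≈ 5.013e-4·ρ^j; need ρ^j ≤ 1e-8/5.013e-4 = 1.99481e-05.
j ≥ ln(1.99481e-05)/ln(0.1583) = -10.8224/-1.84326 = 5.871.
So 6 more iterations are needed.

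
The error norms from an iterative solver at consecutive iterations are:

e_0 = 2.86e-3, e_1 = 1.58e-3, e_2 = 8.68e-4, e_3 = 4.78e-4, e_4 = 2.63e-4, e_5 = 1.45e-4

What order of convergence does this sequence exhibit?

Consecutive ratios: e_5/e_4 = 1.45e-4/2.63e-4 = 0.551331, e_4/e_3 = 2.63e-4/4.78e-4 = 0.550209.
p ≈ ln(0.551331)/ln(0.550209) = -0.5954/-0.5975 ≈ 1.00.
So the convergence is linear (order 1).

1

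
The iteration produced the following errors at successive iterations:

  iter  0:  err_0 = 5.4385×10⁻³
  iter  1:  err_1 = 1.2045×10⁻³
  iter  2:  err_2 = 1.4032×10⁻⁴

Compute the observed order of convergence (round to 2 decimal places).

1.43

p ≈ ln(err_2/err_1) / ln(err_1/err_0)
  = ln(1.4032×10⁻⁴/1.2045×10⁻³) / ln(1.2045×10⁻³/5.4385×10⁻³)
  = ln(0.116496) / ln(0.221477)
  = -2.14990 / -1.50744 ≈ 1.42619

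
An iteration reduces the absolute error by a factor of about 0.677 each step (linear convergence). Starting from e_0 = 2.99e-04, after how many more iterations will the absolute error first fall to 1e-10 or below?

39

After k steps, e_k ≈ 2.99e-04·0.677^k.
Need 0.677^k ≤ 1e-10/2.99e-04 = 3.34448e-07.
k ≥ ln(3.34448e-07)/ln(0.677) = -14.9108/-0.39008 = 38.225.
Smallest integer k = 39.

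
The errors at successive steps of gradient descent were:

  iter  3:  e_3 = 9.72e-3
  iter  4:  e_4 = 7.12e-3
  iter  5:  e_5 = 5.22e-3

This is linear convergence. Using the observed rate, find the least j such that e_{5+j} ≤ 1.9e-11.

63

Rate ρ ≈ e_5/e_4 = 5.22e-3/7.12e-3 = 0.7331.
After j more steps, e_{5+j} ≈ 5.22e-3·ρ^j; need ρ^j ≤ 1.9e-11/5.22e-3 = 3.63985e-09.
j ≥ ln(3.63985e-09)/ln(0.7331) = -19.4313/-0.31047 = 62.587.
So 63 more iterations are needed.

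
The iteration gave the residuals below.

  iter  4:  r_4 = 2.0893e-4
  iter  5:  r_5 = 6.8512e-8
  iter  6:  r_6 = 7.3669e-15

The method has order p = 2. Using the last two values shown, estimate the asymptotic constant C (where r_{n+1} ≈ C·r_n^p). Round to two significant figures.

1.6

C ≈ r_6 / r_5^2
  = 7.3669e-15 / (6.8512e-8)^2
  = 7.3669e-15 / 4.69389e-15 ≈ 1.5695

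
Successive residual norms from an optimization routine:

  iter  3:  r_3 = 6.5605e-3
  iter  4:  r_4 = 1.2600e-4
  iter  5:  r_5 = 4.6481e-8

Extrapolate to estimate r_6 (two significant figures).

6.3e-15

First estimate the order: p ≈ ln(r_5/r_4) / ln(r_4/r_3) = ln(4.6481e-8/1.2600e-4)/ln(1.2600e-4/6.5605e-3) = ln(0.000368897)/ln(0.0192059) ≈ 2.0000.
Then r_6 ≈ r_5·(r_5/r_4)^p = 4.6481e-8·(0.000368897)^2.0000 = 4.6481e-8·1.36085e-07 ≈ 6.325e-15.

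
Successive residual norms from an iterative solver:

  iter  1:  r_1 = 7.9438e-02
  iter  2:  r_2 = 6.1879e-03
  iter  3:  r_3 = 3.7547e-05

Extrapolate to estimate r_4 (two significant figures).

First estimate the order: p ≈ ln(r_3/r_2) / ln(r_2/r_1) = ln(3.7547e-05/6.1879e-03)/ln(6.1879e-03/7.9438e-02) = ln(0.00606781)/ln(0.077896) ≈ 2.0000.
Then r_4 ≈ r_3·(r_3/r_2)^p = 3.7547e-05·(0.00606781)^2.0000 = 3.7547e-05·3.68183e-05 ≈ 1.382e-09.

1.4e-9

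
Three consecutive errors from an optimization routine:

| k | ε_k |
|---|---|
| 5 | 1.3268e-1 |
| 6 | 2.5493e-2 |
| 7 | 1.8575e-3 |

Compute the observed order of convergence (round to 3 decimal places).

p ≈ ln(ε_7/ε_6) / ln(ε_6/ε_5)
  = ln(1.8575e-3/2.5493e-2) / ln(2.5493e-2/1.3268e-1)
  = ln(0.0728631) / ln(0.192139)
  = -2.619173 / -1.649536 ≈ 1.587824

1.588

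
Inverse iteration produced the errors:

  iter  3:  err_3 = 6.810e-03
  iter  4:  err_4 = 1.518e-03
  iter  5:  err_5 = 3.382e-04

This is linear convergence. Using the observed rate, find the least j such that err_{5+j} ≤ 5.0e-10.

9

Rate ρ ≈ err_5/err_4 = 3.382e-04/1.518e-03 = 0.2228.
After j more steps, err_{5+j} ≈ 3.382e-04·ρ^j; need ρ^j ≤ 5.0e-10/3.382e-04 = 1.47842e-06.
j ≥ ln(1.47842e-06)/ln(0.2228) = -13.4245/-1.50148 = 8.941.
So 9 more iterations are needed.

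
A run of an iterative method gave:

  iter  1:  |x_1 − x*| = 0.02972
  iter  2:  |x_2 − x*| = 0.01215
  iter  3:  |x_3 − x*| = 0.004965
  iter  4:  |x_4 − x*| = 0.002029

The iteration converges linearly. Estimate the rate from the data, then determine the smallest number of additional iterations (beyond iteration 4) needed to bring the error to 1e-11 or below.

Rate ρ ≈ |x_4 − x*|/|x_3 − x*| = 0.002029/0.004965 = 0.4087.
After j more steps, |x_{4+j} − x*| ≈ 0.002029·ρ^j; need ρ^j ≤ 1e-11/0.002029 = 4.92854e-09.
j ≥ ln(4.92854e-09)/ln(0.4087) = -19.1282/-0.89477 = 21.378.
So 22 more iterations are needed.

22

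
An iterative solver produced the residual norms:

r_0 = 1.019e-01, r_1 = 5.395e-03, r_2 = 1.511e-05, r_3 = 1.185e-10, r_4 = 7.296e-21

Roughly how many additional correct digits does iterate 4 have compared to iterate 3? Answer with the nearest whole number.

Digits gained ≈ log₁₀(r_3/r_4) = log₁₀(1.185e-10/7.296e-21) = log₁₀(1.62418e+10) ≈ 10.211.

10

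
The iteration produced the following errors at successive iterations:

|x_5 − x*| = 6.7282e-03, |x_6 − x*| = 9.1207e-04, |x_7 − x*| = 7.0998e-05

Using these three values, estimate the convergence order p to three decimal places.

1.278

p ≈ ln(|x_7 − x*|/|x_6 − x*|) / ln(|x_6 − x*|/|x_5 − x*|)
  = ln(7.0998e-05/9.1207e-04) / ln(9.1207e-04/6.7282e-03)
  = ln(0.0778427) / ln(0.135559)
  = -2.553065 / -1.998348 ≈ 1.277588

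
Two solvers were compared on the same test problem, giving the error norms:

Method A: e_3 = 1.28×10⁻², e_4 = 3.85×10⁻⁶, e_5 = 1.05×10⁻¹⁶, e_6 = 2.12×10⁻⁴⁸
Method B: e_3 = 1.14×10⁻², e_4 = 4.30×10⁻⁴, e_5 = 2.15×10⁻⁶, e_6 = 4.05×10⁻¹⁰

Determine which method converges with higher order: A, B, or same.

Method A: p ≈ ln(2.12×10⁻⁴⁸/1.05×10⁻¹⁶)/ln(1.05×10⁻¹⁶/3.85×10⁻⁶) ≈ 3.00.
Method B: p ≈ ln(4.05×10⁻¹⁰/2.15×10⁻⁶)/ln(2.15×10⁻⁶/4.30×10⁻⁴) ≈ 1.62.
Method A has the higher order (≈3.0 vs ≈1.6).

A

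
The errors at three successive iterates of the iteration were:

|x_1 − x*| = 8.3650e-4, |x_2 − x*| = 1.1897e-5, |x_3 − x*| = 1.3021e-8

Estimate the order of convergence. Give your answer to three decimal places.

1.603

p ≈ ln(|x_3 − x*|/|x_2 − x*|) / ln(|x_2 − x*|/|x_1 − x*|)
  = ln(1.3021e-8/1.1897e-5) / ln(1.1897e-5/8.3650e-4)
  = ln(0.00109448) / ln(0.0142224)
  = -6.817476 / -4.252937 ≈ 1.603004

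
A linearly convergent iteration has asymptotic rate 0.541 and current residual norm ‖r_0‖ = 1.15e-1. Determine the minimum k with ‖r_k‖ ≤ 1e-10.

34

After k steps, ‖r_k‖ ≈ 1.15e-1·0.541^k.
Need 0.541^k ≤ 1e-10/1.15e-1 = 8.69565e-10.
k ≥ ln(8.69565e-10)/ln(0.541) = -20.8630/-0.61434 = 33.960.
Smallest integer k = 34.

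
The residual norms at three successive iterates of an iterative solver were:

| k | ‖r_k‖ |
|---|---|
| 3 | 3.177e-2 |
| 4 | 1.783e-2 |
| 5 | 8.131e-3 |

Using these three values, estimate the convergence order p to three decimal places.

1.359

p ≈ ln(‖r_5‖/‖r_4‖) / ln(‖r_4‖/‖r_3‖)
  = ln(8.131e-3/1.783e-2) / ln(1.783e-2/3.177e-2)
  = ln(0.456029) / ln(0.561221)
  = -0.785199 / -0.577641 ≈ 1.359320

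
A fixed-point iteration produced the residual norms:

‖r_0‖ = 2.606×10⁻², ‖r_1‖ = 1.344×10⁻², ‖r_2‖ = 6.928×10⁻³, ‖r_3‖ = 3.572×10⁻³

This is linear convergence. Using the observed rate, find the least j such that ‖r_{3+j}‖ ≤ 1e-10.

Rate ρ ≈ ‖r_3‖/‖r_2‖ = 3.572×10⁻³/6.928×10⁻³ = 0.5156.
After j more steps, ‖r_{3+j}‖ ≈ 3.572×10⁻³·ρ^j; need ρ^j ≤ 1e-10/3.572×10⁻³ = 2.79955e-08.
j ≥ ln(2.79955e-08)/ln(0.5156) = -17.3912/-0.66242 = 26.254.
So 27 more iterations are needed.

27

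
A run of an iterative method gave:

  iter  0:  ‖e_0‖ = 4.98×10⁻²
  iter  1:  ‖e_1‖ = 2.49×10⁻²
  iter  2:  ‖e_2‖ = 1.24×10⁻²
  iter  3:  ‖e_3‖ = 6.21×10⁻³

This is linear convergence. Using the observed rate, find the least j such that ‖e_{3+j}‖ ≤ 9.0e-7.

13

Rate ρ ≈ ‖e_3‖/‖e_2‖ = 6.21×10⁻³/1.24×10⁻² = 0.5008.
After j more steps, ‖e_{3+j}‖ ≈ 6.21×10⁻³·ρ^j; need ρ^j ≤ 9.0e-7/6.21×10⁻³ = 0.000144928.
j ≥ ln(0.000144928)/ln(0.5008) = -8.8393/-0.69155 = 12.782.
So 13 more iterations are needed.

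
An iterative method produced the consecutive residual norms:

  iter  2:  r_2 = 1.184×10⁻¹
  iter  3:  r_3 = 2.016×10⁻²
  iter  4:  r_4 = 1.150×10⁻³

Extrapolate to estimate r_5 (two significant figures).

1.1e-5

First estimate the order: p ≈ ln(r_4/r_3) / ln(r_3/r_2) = ln(1.150×10⁻³/2.016×10⁻²)/ln(2.016×10⁻²/1.184×10⁻¹) = ln(0.0570437)/ln(0.17027) ≈ 1.6177.
Then r_5 ≈ r_4·(r_4/r_3)^p = 1.150×10⁻³·(0.0570437)^1.6177 = 1.150×10⁻³·0.00972562 ≈ 1.118e-05.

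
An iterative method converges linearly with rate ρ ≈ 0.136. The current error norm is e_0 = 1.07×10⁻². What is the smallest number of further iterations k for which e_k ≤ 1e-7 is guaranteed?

6

After k steps, e_k ≈ 1.07×10⁻²·0.136^k.
Need 0.136^k ≤ 1e-7/1.07×10⁻² = 9.34579e-06.
k ≥ ln(9.34579e-06)/ln(0.136) = -11.5806/-1.99510 = 5.805.
Smallest integer k = 6.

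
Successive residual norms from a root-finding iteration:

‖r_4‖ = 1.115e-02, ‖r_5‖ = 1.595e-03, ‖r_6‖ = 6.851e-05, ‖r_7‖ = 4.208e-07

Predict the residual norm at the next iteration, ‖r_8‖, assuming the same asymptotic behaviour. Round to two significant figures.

1.1e-10

First estimate the order: p ≈ ln(‖r_7‖/‖r_6‖) / ln(‖r_6‖/‖r_5‖) = ln(4.208e-07/6.851e-05)/ln(6.851e-05/1.595e-03) = ln(0.00614217)/ln(0.042953) ≈ 1.6179.
Then ‖r_8‖ ≈ ‖r_7‖·(‖r_7‖/‖r_6‖)^p = 4.208e-07·(0.00614217)^1.6179 = 4.208e-07·0.000264074 ≈ 1.111e-10.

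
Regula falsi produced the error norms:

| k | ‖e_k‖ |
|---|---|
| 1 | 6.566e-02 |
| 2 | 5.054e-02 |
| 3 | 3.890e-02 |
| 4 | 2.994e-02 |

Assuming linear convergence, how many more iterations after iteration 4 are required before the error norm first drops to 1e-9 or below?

66

Rate ρ ≈ ‖e_4‖/‖e_3‖ = 2.994e-02/3.890e-02 = 0.7697.
After j more steps, ‖e_{4+j}‖ ≈ 2.994e-02·ρ^j; need ρ^j ≤ 1e-9/2.994e-02 = 3.34001e-08.
j ≥ ln(3.34001e-08)/ln(0.7697) = -17.2147/-0.26175 = 65.768.
So 66 more iterations are needed.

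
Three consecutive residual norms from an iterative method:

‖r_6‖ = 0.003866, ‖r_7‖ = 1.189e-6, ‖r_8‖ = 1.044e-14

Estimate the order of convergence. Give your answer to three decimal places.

2.294

p ≈ ln(‖r_8‖/‖r_7‖) / ln(‖r_7‖/‖r_6‖)
  = ln(1.044e-14/1.189e-6) / ln(1.189e-6/0.003866)
  = ln(8.78049e-09) / ln(0.000307553)
  = -18.550734 / -8.086863 ≈ 2.293934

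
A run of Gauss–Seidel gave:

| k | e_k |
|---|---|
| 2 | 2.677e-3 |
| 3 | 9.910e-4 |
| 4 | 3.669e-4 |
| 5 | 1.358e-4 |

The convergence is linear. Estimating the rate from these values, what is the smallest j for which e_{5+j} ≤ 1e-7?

Rate ρ ≈ e_5/e_4 = 1.358e-4/3.669e-4 = 0.3701.
After j more steps, e_{5+j} ≈ 1.358e-4·ρ^j; need ρ^j ≤ 1e-7/1.358e-4 = 0.000736377.
j ≥ ln(0.000736377)/ln(0.3701) = -7.2138/-0.99398 = 7.257.
So 8 more iterations are needed.

8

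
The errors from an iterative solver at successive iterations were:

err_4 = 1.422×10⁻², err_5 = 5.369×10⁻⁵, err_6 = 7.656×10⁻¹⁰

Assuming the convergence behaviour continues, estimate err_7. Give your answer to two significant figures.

First estimate the order: p ≈ ln(err_6/err_5) / ln(err_5/err_4) = ln(7.656×10⁻¹⁰/5.369×10⁻⁵)/ln(5.369×10⁻⁵/1.422×10⁻²) = ln(1.42596e-05)/ln(0.00377567) ≈ 2.0000.
Then err_7 ≈ err_6·(err_6/err_5)^p = 7.656×10⁻¹⁰·(1.42596e-05)^2.0000 = 7.656×10⁻¹⁰·2.03336e-10 ≈ 1.557e-19.

1.6e-19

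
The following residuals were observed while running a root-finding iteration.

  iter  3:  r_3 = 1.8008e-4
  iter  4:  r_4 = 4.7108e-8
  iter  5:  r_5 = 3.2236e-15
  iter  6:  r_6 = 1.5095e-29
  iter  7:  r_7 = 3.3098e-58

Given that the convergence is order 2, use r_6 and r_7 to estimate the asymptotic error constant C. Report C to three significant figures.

C ≈ r_7 / r_6^2
  = 3.3098e-58 / (1.5095e-29)^2
  = 3.3098e-58 / 2.27859e-58 ≈ 1.4526

1.45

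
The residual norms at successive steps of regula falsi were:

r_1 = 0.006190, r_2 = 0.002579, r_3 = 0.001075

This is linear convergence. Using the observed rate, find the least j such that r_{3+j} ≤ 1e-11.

22

Rate ρ ≈ r_3/r_2 = 0.001075/0.002579 = 0.4168.
After j more steps, r_{3+j} ≈ 0.001075·ρ^j; need ρ^j ≤ 1e-11/0.001075 = 9.30233e-09.
j ≥ ln(9.30233e-09)/ln(0.4168) = -18.4930/-0.87515 = 21.131.
So 22 more iterations are needed.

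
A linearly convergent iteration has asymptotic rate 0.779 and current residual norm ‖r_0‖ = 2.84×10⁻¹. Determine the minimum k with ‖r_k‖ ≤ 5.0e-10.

After k steps, ‖r_k‖ ≈ 2.84×10⁻¹·0.779^k.
Need 0.779^k ≤ 5.0e-10/2.84×10⁻¹ = 1.76056e-09.
k ≥ ln(1.76056e-09)/ln(0.779) = -20.1576/-0.24974 = 80.714.
Smallest integer k = 81.

81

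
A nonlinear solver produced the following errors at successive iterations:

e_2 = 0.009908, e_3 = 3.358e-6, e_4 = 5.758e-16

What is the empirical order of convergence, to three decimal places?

2.814

p ≈ ln(e_4/e_3) / ln(e_3/e_2)
  = ln(5.758e-16/3.358e-6) / ln(3.358e-6/0.009908)
  = ln(1.71471e-10) / ln(0.000338918)
  = -22.486607 / -7.989752 ≈ 2.814431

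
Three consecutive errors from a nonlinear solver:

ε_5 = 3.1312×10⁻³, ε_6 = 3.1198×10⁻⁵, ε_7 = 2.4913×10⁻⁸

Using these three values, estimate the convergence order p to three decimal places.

p ≈ ln(ε_7/ε_6) / ln(ε_6/ε_5)
  = ln(2.4913×10⁻⁸/3.1198×10⁻⁵) / ln(3.1198×10⁻⁵/3.1312×10⁻³)
  = ln(0.000798545) / ln(0.00996359)
  = -7.132719 / -4.608818 ≈ 1.547624

1.548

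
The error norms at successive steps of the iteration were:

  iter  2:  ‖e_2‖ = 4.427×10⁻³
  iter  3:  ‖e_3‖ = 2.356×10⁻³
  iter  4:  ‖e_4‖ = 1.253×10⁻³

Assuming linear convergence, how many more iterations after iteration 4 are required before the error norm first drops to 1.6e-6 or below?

Rate ρ ≈ ‖e_4‖/‖e_3‖ = 1.253×10⁻³/2.356×10⁻³ = 0.5318.
After j more steps, ‖e_{4+j}‖ ≈ 1.253×10⁻³·ρ^j; need ρ^j ≤ 1.6e-6/1.253×10⁻³ = 0.00127694.
j ≥ ln(0.00127694)/ln(0.5318) = -6.6633/-0.63149 = 10.552.
So 11 more iterations are needed.

11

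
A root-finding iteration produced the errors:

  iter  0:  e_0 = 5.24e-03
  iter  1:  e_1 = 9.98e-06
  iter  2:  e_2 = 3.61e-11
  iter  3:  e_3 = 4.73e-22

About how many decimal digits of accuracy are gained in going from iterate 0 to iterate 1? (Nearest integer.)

3

Digits gained ≈ log₁₀(e_0/e_1) = log₁₀(5.24e-03/9.98e-06) = log₁₀(525.05) ≈ 2.720.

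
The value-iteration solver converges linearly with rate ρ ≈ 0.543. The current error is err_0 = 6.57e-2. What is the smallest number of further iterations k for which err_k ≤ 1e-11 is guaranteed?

38

After k steps, err_k ≈ 6.57e-2·0.543^k.
Need 0.543^k ≤ 1e-11/6.57e-2 = 1.52207e-10.
k ≥ ln(1.52207e-10)/ln(0.543) = -22.6058/-0.61065 = 37.019.
Smallest integer k = 38.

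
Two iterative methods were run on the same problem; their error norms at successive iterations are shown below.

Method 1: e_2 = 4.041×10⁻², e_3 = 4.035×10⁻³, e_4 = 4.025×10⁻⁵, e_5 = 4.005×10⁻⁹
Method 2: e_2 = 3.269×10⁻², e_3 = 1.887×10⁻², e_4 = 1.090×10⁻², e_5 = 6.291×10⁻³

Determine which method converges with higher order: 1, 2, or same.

Method 1: p ≈ ln(4.005×10⁻⁹/4.025×10⁻⁵)/ln(4.025×10⁻⁵/4.035×10⁻³) ≈ 2.00.
Method 2: p ≈ ln(6.291×10⁻³/1.090×10⁻²)/ln(1.090×10⁻²/1.887×10⁻²) ≈ 1.00.
Method 1 has the higher order (≈2.0 vs ≈1.0).

1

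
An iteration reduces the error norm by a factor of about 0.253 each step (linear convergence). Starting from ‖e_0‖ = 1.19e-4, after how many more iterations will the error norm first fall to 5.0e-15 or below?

After k steps, ‖e_k‖ ≈ 1.19e-4·0.253^k.
Need 0.253^k ≤ 5.0e-15/1.19e-4 = 4.20168e-11.
k ≥ ln(4.20168e-11)/ln(0.253) = -23.8930/-1.37437 = 17.385.
Smallest integer k = 18.

18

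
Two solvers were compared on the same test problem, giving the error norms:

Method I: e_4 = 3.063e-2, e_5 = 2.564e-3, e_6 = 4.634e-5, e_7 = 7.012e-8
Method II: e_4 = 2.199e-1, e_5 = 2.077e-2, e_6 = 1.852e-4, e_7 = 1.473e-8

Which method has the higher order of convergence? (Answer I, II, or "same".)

II

Method I: p ≈ ln(7.012e-8/4.634e-5)/ln(4.634e-5/2.564e-3) ≈ 1.62.
Method II: p ≈ ln(1.473e-8/1.852e-4)/ln(1.852e-4/2.077e-2) ≈ 2.00.
Method II has the higher order (≈2.0 vs ≈1.6).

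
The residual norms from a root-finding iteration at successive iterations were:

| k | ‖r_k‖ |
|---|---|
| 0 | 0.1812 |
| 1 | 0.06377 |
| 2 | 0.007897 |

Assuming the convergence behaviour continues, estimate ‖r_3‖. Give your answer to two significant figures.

First estimate the order: p ≈ ln(‖r_2‖/‖r_1‖) / ln(‖r_1‖/‖r_0‖) = ln(0.007897/0.06377)/ln(0.06377/0.1812) = ln(0.123836)/ln(0.351932) ≈ 2.0002.
Then ‖r_3‖ ≈ ‖r_2‖·(‖r_2‖/‖r_1‖)^p = 0.007897·(0.123836)^2.0002 = 0.007897·0.0153289 ≈ 0.0001211.

1.2e-4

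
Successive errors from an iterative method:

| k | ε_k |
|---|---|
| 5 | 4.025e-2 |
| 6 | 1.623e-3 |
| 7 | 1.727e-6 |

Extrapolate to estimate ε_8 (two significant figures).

7.9e-13

First estimate the order: p ≈ ln(ε_7/ε_6) / ln(ε_6/ε_5) = ln(1.727e-6/1.623e-3)/ln(1.623e-3/4.025e-2) = ln(0.00106408)/ln(0.040323) ≈ 2.1320.
Then ε_8 ≈ ε_7·(ε_7/ε_6)^p = 1.727e-6·(0.00106408)^2.1320 = 1.727e-6·4.58679e-07 ≈ 7.921e-13.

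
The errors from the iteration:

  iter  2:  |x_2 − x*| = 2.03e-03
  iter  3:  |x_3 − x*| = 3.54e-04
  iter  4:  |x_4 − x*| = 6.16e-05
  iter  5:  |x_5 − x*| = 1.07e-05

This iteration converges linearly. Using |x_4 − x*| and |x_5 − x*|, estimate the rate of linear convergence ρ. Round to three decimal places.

ρ ≈ |x_5 − x*|/|x_4 − x*| = 1.07e-05/6.16e-05 = 0.17370

0.174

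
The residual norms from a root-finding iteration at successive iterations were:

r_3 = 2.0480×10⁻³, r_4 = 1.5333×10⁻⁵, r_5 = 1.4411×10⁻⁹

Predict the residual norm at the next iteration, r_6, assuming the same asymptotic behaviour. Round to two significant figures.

First estimate the order: p ≈ ln(r_5/r_4) / ln(r_4/r_3) = ln(1.4411×10⁻⁹/1.5333×10⁻⁵)/ln(1.5333×10⁻⁵/2.0480×10⁻³) = ln(9.39868e-05)/ln(0.00748682) ≈ 1.8944.
Then r_6 ≈ r_5·(r_5/r_4)^p = 1.4411×10⁻⁹·(9.39868e-05)^1.8944 = 1.4411×10⁻⁹·2.35168e-08 ≈ 3.389e-17.

3.4e-17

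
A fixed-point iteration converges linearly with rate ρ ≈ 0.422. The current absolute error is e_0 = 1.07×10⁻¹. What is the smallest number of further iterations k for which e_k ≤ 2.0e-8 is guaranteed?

18

After k steps, e_k ≈ 1.07×10⁻¹·0.422^k.
Need 0.422^k ≤ 2.0e-8/1.07×10⁻¹ = 1.86916e-07.
k ≥ ln(1.86916e-07)/ln(0.422) = -15.4926/-0.86275 = 17.957.
Smallest integer k = 18.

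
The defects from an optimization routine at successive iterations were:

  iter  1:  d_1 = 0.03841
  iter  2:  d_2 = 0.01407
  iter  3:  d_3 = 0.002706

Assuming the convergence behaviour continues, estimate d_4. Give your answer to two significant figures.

1.8e-4

First estimate the order: p ≈ ln(d_3/d_2) / ln(d_2/d_1) = ln(0.002706/0.01407)/ln(0.01407/0.03841) = ln(0.192324)/ln(0.366311) ≈ 1.6416.
Then d_4 ≈ d_3·(d_3/d_2)^p = 0.002706·(0.192324)^1.6416 = 0.002706·0.0667835 ≈ 0.0001807.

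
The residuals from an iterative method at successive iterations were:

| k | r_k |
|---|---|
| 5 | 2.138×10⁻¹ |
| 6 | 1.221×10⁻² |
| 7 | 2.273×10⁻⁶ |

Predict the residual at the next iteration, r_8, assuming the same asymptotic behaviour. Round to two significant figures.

First estimate the order: p ≈ ln(r_7/r_6) / ln(r_6/r_5) = ln(2.273×10⁻⁶/1.221×10⁻²)/ln(1.221×10⁻²/2.138×10⁻¹) = ln(0.000186159)/ln(0.0571094) ≈ 3.0002.
Then r_8 ≈ r_7·(r_7/r_6)^p = 2.273×10⁻⁶·(0.000186159)^3.0002 = 2.273×10⁻⁶·6.4403e-12 ≈ 1.464e-17.

1.5e-17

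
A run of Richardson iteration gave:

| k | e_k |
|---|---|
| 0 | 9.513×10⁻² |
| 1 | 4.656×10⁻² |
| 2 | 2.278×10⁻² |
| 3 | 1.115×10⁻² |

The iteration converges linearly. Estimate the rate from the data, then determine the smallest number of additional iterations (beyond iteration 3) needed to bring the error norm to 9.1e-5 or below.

7

Rate ρ ≈ e_3/e_2 = 1.115×10⁻²/2.278×10⁻² = 0.4895.
After j more steps, e_{3+j} ≈ 1.115×10⁻²·ρ^j; need ρ^j ≤ 9.1e-5/1.115×10⁻² = 0.00816143.
j ≥ ln(0.00816143)/ln(0.4895) = -4.8083/-0.71437 = 6.731.
So 7 more iterations are needed.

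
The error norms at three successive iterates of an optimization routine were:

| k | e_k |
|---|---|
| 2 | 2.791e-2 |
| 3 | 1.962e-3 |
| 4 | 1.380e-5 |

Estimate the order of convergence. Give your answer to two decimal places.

p ≈ ln(e_4/e_3) / ln(e_3/e_2)
  = ln(1.380e-5/1.962e-3) / ln(1.962e-3/2.791e-2)
  = ln(0.00703364) / ln(0.0702974)
  = -4.95705 / -2.65502 ≈ 1.86705

1.87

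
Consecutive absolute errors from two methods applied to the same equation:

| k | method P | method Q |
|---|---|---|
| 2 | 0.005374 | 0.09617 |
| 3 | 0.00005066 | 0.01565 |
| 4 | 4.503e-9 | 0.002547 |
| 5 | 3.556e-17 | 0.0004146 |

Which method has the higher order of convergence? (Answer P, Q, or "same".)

Method P: p ≈ ln(3.556e-17/4.503e-9)/ln(4.503e-9/0.00005066) ≈ 2.00.
Method Q: p ≈ ln(0.0004146/0.002547)/ln(0.002547/0.01565) ≈ 1.00.
Method P has the higher order (≈2.0 vs ≈1.0).

P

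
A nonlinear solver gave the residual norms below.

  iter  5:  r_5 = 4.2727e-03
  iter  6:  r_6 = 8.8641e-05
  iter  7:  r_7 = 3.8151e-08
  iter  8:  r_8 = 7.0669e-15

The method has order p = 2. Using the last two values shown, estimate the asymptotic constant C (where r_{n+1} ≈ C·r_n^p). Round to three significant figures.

4.86

C ≈ r_8 / r_7^2
  = 7.0669e-15 / (3.8151e-08)^2
  = 7.0669e-15 / 1.4555e-15 ≈ 4.8553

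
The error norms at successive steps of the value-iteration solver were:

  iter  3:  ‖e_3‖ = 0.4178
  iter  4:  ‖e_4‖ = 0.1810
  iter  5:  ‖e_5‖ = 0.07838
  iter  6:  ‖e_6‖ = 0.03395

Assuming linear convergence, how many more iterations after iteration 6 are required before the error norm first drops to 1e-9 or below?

21

Rate ρ ≈ ‖e_6‖/‖e_5‖ = 0.03395/0.07838 = 0.4331.
After j more steps, ‖e_{6+j}‖ ≈ 0.03395·ρ^j; need ρ^j ≤ 1e-9/0.03395 = 2.94551e-08.
j ≥ ln(2.94551e-08)/ln(0.4331) = -17.3404/-0.83679 = 20.723.
So 21 more iterations are needed.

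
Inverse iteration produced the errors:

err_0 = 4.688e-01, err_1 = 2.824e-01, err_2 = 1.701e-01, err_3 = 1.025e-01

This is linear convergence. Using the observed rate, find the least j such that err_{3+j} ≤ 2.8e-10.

39

Rate ρ ≈ err_3/err_2 = 1.025e-01/1.701e-01 = 0.6026.
After j more steps, err_{3+j} ≈ 1.025e-01·ρ^j; need ρ^j ≤ 2.8e-10/1.025e-01 = 2.73171e-09.
j ≥ ln(2.73171e-09)/ln(0.6026) = -19.7183/-0.50650 = 38.931.
So 39 more iterations are needed.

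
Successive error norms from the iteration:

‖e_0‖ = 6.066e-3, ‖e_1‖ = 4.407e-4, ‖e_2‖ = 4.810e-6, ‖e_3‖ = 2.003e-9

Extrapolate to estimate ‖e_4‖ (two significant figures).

3.0e-15

First estimate the order: p ≈ ln(‖e_3‖/‖e_2‖) / ln(‖e_2‖/‖e_1‖) = ln(2.003e-9/4.810e-6)/ln(4.810e-6/4.407e-4) = ln(0.000416424)/ln(0.0109145) ≈ 1.7230.
Then ‖e_4‖ ≈ ‖e_3‖·(‖e_3‖/‖e_2‖)^p = 2.003e-9·(0.000416424)^1.7230 = 2.003e-9·1.49782e-06 ≈ 3e-15.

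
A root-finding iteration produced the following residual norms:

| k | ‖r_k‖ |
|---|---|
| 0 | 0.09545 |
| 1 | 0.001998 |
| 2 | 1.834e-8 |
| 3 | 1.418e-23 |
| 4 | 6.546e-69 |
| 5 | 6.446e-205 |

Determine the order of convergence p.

Consecutive ratios: ‖r_5‖/‖r_4‖ = 6.446e-205/6.546e-69 = 9.84723e-137, ‖r_4‖/‖r_3‖ = 6.546e-69/1.418e-23 = 4.61636e-46.
p ≈ ln(9.84723e-137)/ln(4.61636e-46) = -313.1670/-104.3893 ≈ 3.00.
So the convergence is cubic (order 3).

3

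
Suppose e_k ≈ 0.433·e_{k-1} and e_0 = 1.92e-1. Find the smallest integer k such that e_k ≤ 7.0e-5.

10

After k steps, e_k ≈ 1.92e-1·0.433^k.
Need 0.433^k ≤ 7.0e-5/1.92e-1 = 0.000364583.
k ≥ ln(0.000364583)/ln(0.433) = -7.9168/-0.83702 = 9.458.
Smallest integer k = 10.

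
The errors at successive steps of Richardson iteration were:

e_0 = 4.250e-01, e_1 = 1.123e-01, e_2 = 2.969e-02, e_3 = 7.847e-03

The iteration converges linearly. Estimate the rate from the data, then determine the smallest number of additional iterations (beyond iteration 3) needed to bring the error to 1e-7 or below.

Rate ρ ≈ e_3/e_2 = 7.847e-03/2.969e-02 = 0.2643.
After j more steps, e_{3+j} ≈ 7.847e-03·ρ^j; need ρ^j ≤ 1e-7/7.847e-03 = 1.27437e-05.
j ≥ ln(1.27437e-05)/ln(0.2643) = -11.2705/-1.33067 = 8.470.
So 9 more iterations are needed.

9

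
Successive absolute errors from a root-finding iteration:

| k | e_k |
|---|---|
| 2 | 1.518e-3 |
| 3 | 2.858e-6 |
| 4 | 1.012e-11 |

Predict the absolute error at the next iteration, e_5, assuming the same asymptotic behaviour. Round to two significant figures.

1.3e-22

First estimate the order: p ≈ ln(e_4/e_3) / ln(e_3/e_2) = ln(1.012e-11/2.858e-6)/ln(2.858e-6/1.518e-3) = ln(3.54094e-06)/ln(0.00188274) ≈ 2.0002.
Then e_5 ≈ e_4·(e_4/e_3)^p = 1.012e-11·(3.54094e-06)^2.0002 = 1.012e-11·1.25068e-11 ≈ 1.266e-22.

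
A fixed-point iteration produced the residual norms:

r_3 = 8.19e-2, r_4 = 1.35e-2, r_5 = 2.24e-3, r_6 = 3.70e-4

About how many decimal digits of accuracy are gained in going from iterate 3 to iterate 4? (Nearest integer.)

1

Digits gained ≈ log₁₀(r_3/r_4) = log₁₀(8.19e-2/1.35e-2) = log₁₀(6.06667) ≈ 0.783.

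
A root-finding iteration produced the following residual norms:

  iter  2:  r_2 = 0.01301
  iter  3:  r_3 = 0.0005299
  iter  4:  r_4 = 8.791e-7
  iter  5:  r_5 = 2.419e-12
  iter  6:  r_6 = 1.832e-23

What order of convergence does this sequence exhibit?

Consecutive ratios: r_6/r_5 = 1.832e-23/2.419e-12 = 7.57338e-12, r_5/r_4 = 2.419e-12/8.791e-7 = 2.75168e-06.
p ≈ ln(7.57338e-12)/ln(2.75168e-06) = -25.6064/-12.8033 ≈ 2.00.
So the convergence is quadratic (order 2).

2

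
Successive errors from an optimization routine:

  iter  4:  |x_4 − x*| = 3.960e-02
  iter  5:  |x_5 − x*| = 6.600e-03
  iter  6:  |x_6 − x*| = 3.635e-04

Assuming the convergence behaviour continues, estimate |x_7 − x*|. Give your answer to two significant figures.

First estimate the order: p ≈ ln(|x_6 − x*|/|x_5 − x*|) / ln(|x_5 − x*|/|x_4 − x*|) = ln(3.635e-04/6.600e-03)/ln(6.600e-03/3.960e-02) = ln(0.0550758)/ln(0.166667) ≈ 1.6180.
Then |x_7 − x*| ≈ |x_6 − x*|·(|x_6 − x*|/|x_5 − x*|)^p = 3.635e-04·(0.0550758)^1.6180 = 3.635e-04·0.00918067 ≈ 3.337e-06.

3.3e-6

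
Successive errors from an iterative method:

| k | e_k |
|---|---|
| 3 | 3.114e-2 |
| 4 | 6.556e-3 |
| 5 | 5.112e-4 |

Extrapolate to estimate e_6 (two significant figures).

First estimate the order: p ≈ ln(e_5/e_4) / ln(e_4/e_3) = ln(5.112e-4/6.556e-3)/ln(6.556e-3/3.114e-2) = ln(0.0779744)/ln(0.210533) ≈ 1.6375.
Then e_6 ≈ e_5·(e_5/e_4)^p = 5.112e-4·(0.0779744)^1.6375 = 5.112e-4·0.015331 ≈ 7.837e-06.

7.8e-6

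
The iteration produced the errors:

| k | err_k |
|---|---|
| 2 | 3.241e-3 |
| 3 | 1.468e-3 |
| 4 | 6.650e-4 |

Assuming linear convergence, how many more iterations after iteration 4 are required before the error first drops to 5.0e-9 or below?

15

Rate ρ ≈ err_4/err_3 = 6.650e-4/1.468e-3 = 0.4530.
After j more steps, err_{4+j} ≈ 6.650e-4·ρ^j; need ρ^j ≤ 5.0e-9/6.650e-4 = 7.5188e-06.
j ≥ ln(7.5188e-06)/ln(0.4530) = -11.7981/-0.79186 = 14.899.
So 15 more iterations are needed.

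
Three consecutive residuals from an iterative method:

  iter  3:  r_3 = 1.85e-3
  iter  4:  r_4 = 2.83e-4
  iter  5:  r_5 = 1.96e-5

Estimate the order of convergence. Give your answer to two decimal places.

p ≈ ln(r_5/r_4) / ln(r_4/r_3)
  = ln(1.96e-5/2.83e-4) / ln(2.83e-4/1.85e-3)
  = ln(0.069258) / ln(0.152973)
  = -2.66992 / -1.87749 ≈ 1.42207

1.42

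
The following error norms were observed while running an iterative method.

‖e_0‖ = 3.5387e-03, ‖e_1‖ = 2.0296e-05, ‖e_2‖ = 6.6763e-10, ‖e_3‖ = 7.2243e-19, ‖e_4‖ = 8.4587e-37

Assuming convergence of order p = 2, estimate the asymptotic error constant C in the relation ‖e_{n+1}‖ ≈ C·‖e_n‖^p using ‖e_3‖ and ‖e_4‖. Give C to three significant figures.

1.62

C ≈ ‖e_4‖ / ‖e_3‖^2
  = 8.4587e-37 / (7.2243e-19)^2
  = 8.4587e-37 / 5.21905e-37 ≈ 1.6207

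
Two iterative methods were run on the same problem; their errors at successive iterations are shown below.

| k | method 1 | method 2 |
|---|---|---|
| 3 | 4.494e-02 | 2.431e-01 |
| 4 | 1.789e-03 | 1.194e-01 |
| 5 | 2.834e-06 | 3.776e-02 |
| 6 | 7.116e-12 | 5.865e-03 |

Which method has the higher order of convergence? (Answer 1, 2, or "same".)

1

Method 1: p ≈ ln(7.116e-12/2.834e-06)/ln(2.834e-06/1.789e-03) ≈ 2.00.
Method 2: p ≈ ln(5.865e-03/3.776e-02)/ln(3.776e-02/1.194e-01) ≈ 1.62.
Method 1 has the higher order (≈2.0 vs ≈1.6).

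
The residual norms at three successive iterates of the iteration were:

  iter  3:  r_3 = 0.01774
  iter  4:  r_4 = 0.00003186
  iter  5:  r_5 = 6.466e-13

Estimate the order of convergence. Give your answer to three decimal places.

2.802

p ≈ ln(r_5/r_4) / ln(r_4/r_3)
  = ln(6.466e-13/0.00003186) / ln(0.00003186/0.01774)
  = ln(2.0295e-08) / ln(0.00179594)
  = -17.712891 / -6.322227 ≈ 2.801685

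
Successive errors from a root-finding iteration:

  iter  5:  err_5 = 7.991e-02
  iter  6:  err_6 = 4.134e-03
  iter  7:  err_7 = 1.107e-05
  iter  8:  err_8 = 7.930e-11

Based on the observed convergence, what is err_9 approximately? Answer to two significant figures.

4.1e-21

First estimate the order: p ≈ ln(err_8/err_7) / ln(err_7/err_6) = ln(7.930e-11/1.107e-05)/ln(1.107e-05/4.134e-03) = ln(7.1635e-06)/ln(0.00267779) ≈ 2.0002.
Then err_9 ≈ err_8·(err_8/err_7)^p = 7.930e-11·(7.1635e-06)^2.0002 = 7.930e-11·5.11943e-11 ≈ 4.06e-21.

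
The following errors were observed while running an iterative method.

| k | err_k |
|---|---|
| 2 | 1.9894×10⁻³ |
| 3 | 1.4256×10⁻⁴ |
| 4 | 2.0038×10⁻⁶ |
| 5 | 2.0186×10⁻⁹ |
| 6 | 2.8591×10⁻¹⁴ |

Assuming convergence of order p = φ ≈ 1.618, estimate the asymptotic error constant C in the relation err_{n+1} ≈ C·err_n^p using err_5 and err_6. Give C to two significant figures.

3.3

C ≈ err_6 / err_5^1.618
  = 2.8591×10⁻¹⁴ / (2.0186×10⁻⁹)^1.618
  = 2.8591×10⁻¹⁴ / 8.54223e-15 ≈ 3.347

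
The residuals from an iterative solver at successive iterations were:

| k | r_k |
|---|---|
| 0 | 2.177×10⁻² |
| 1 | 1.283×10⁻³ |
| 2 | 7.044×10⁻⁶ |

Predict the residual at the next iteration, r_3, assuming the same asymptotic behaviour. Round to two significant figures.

4.9e-10

First estimate the order: p ≈ ln(r_2/r_1) / ln(r_1/r_0) = ln(7.044×10⁻⁶/1.283×10⁻³)/ln(1.283×10⁻³/2.177×10⁻²) = ln(0.00549026)/ln(0.0589343) ≈ 1.8383.
Then r_3 ≈ r_2·(r_2/r_1)^p = 7.044×10⁻⁶·(0.00549026)^1.8383 = 7.044×10⁻⁶·6.99349e-05 ≈ 4.926e-10.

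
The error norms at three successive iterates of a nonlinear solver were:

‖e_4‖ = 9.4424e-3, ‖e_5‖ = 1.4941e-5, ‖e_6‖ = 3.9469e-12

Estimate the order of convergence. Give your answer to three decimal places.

2.349

p ≈ ln(‖e_6‖/‖e_5‖) / ln(‖e_5‖/‖e_4‖)
  = ln(3.9469e-12/1.4941e-5) / ln(1.4941e-5/9.4424e-3)
  = ln(2.64166e-07) / ln(0.00158233)
  = -15.146688 / -6.448857 ≈ 2.348740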